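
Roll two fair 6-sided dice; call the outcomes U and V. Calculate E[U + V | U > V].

7

P(U > V) = 5/12.
Summing (U+V)·P(x,y) over outcomes with U > V gives 35/12.
E[U + V | U > V] = (35/12) / (5/12) = 7.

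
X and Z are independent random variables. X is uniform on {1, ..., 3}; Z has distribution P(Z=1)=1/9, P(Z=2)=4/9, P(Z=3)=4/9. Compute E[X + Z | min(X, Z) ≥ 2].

P(min(X, Z) ≥ 2) = 16/27.
Summing (X+Z)·P(x,y) over outcomes with min(X, Z) ≥ 2 gives 80/27.
E[X + Z | min(X, Z) ≥ 2] = (80/27) / (16/27) = 5.

5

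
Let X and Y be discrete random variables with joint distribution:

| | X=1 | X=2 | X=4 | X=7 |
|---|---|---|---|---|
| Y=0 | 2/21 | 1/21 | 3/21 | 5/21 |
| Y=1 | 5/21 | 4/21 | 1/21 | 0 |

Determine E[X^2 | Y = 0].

299/11

P(Y = 0) = 11/21.
Σ X^2·P over the event = 1·(2/21) + 4·(1/21) + 16·(3/21) + 49·(5/21) = 299/21.
E[X^2 | Y = 0] = (299/21) / (11/21) = 299/11.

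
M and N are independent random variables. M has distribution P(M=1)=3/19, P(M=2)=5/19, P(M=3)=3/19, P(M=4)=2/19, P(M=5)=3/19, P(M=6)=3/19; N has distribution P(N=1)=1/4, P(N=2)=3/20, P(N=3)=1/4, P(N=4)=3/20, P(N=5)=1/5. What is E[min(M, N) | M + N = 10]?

32/7

P(M + N = 10) = 21/380.
Summing min(M,N)·P(x,y) over outcomes with M + N = 10 gives 24/95.
E[min(M, N) | M + N = 10] = (24/95) / (21/380) = 32/7.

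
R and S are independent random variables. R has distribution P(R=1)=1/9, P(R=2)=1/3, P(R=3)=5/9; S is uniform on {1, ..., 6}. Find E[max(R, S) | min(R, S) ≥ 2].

P(min(R, S) ≥ 2) = 20/27.
Summing max(R,S)·P(x,y) over outcomes with min(R, S) ≥ 2 gives 55/18.
E[max(R, S) | min(R, S) ≥ 2] = (55/18) / (20/27) = 33/8.

33/8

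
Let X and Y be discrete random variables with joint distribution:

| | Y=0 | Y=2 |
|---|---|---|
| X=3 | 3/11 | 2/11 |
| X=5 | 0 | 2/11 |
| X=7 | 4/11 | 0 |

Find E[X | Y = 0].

37/7

P(Y = 0) = 7/11.
Σ X·P over the event = 3·(3/11) + 7·(4/11) = 37/11.
E[X | Y = 0] = (37/11) / (7/11) = 37/7.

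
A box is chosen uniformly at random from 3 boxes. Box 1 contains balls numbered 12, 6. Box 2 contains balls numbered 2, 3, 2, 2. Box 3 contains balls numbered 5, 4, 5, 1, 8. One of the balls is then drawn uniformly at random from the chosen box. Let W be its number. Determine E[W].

317/60

E[W | box 1] = (12+6)/2 = 9.
E[W | box 2] = (2+3+2+2)/4 = 9/4.
E[W | box 3] = (5+4+5+1+8)/5 = 23/5.
E[W] = (1/3)·(9) + (1/3)·(9/4) + (1/3)·(23/5) = 317/60.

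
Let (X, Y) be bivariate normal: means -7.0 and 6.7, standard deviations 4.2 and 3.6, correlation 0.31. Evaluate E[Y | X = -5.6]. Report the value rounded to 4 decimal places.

For a bivariate normal, E[Y | X=x] = μ_Y + ρ·(σ_Y/σ_X)·(x − μ_X).
E[Y | X=-5.6] = 6.7 + (0.31)·(3.6/4.2)·(-5.6 − (-7.0)) = 6.7 + (0.26571)·(1.4) = 7.0720.

7.0720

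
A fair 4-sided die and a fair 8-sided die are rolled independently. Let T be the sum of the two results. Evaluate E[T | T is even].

7

P(T is even) = 1/2.
Σ over the event: 2·1/32 + 4·3/32 + 6·1/8 + 8·1/8 + 10·3/32 + 12·1/32 = 7/2.
E[T | T is even] = (7/2) / (1/2) = 7.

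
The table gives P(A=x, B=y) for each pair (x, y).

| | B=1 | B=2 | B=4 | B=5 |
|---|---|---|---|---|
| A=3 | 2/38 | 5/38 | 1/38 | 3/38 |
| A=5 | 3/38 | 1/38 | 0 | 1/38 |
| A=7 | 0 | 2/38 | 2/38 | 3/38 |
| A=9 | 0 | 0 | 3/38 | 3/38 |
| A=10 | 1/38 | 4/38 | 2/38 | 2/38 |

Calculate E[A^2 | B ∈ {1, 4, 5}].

P(B ∈ {1, 4, 5}) = 13/19.
Summing A^2·P(A=x,B=y) over the conditioning event gives 1385/38.
E[A^2 | B ∈ {1, 4, 5}] = (1385/38) / (13/19) = 1385/26.

1385/26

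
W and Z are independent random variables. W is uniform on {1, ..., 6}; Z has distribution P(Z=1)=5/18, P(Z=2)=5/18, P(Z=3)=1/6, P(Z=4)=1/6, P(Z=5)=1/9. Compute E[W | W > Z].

P(W > Z) = 31/54.
Summing W·P(x,y) over outcomes with W > Z gives 70/27.
E[W | W > Z] = (70/27) / (31/54) = 140/31.

140/31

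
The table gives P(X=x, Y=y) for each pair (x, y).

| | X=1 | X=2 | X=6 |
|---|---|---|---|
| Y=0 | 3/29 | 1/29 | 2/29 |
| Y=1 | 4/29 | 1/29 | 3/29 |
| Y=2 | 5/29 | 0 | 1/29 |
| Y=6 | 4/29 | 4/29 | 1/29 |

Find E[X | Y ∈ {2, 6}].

P(Y ∈ {2, 6}) = 15/29.
Σ X·P over the event = 1·(5/29) + 1·(4/29) + 2·(4/29) + 6·(1/29) + 6·(1/29) = 1.
E[X | Y ∈ {2, 6}] = (1) / (15/29) = 29/15.

29/15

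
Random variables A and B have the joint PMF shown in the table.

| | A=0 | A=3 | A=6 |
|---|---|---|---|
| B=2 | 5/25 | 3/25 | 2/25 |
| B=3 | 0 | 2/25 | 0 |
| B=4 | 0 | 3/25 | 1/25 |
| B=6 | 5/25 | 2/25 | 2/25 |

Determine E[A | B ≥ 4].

P(B ≥ 4) = 13/25.
Σ A·P over the event = 0·(5/25) + 3·(3/25) + 3·(2/25) + 6·(1/25) + 6·(2/25) = 33/25.
E[A | B ≥ 4] = (33/25) / (13/25) = 33/13.

33/13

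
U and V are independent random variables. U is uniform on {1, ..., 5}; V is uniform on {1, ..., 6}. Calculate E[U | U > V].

4

Outcomes with U > V: (2,1), (3,1), (3,2), (4,1), (4,2), (4,3), (5,1), (5,2), (5,3), (5,4), each with probability 1/30.
E[U | U > V] = (2 + 3 + 3 + 4 + 4 + 4 + 5 + 5 + 5 + 5) / 10 = 4.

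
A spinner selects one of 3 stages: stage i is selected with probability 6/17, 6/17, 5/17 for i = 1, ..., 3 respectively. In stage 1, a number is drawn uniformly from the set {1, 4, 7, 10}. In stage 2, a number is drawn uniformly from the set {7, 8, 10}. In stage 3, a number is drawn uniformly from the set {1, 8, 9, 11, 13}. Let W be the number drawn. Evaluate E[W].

125/17

E[W | stage 1] = (1+4+7+10)/4 = 11/2.
E[W | stage 2] = (7+8+10)/3 = 25/3.
E[W | stage 3] = (1+8+9+11+13)/5 = 42/5.
By the law of total expectation,
E[W] = (6/17)·(11/2) + (6/17)·(25/3) + (5/17)·(42/5) = 125/17.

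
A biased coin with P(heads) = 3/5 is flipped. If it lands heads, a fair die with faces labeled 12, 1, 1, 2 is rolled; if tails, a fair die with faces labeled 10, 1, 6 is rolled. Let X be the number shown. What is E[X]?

14/3

E[X | heads] = (12+1+1+2)/4 = 4.
E[X | tails] = (10+1+6)/3 = 17/3.
E[X] = (3/5)·(4) + (2/5)·(17/3) = 14/3.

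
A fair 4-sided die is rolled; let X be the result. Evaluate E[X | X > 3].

4

Given X > 3, X is equally likely to be any of {4}.
E[X | X > 3] = (4) / 1 = 4.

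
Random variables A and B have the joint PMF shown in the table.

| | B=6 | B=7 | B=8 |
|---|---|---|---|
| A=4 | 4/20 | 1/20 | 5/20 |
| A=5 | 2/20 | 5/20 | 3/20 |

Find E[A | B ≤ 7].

55/12

P(B ≤ 7) = 3/5.
Σ A·P over the event = 4·(4/20) + 4·(1/20) + 5·(2/20) + 5·(5/20) = 11/4.
E[A | B ≤ 7] = (11/4) / (3/5) = 55/12.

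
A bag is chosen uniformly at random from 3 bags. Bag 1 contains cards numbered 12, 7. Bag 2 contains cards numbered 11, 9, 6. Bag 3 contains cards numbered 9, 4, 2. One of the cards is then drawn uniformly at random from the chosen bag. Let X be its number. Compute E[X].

139/18

E[X | bag 1] = (12+7)/2 = 19/2.
E[X | bag 2] = (11+9+6)/3 = 26/3.
E[X | bag 3] = (9+4+2)/3 = 5.
E[X] = (1/3)·(19/2) + (1/3)·(26/3) + (1/3)·(5) = 139/18.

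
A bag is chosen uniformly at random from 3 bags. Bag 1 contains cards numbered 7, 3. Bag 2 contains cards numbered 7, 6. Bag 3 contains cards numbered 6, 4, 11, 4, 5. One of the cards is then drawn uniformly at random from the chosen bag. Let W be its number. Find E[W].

35/6

E[W | bag 1] = (7+3)/2 = 5.
E[W | bag 2] = (7+6)/2 = 13/2.
E[W | bag 3] = (6+4+11+4+5)/5 = 6.
E[W] = (1/3)·(5) + (1/3)·(13/2) + (1/3)·(6) = 35/6.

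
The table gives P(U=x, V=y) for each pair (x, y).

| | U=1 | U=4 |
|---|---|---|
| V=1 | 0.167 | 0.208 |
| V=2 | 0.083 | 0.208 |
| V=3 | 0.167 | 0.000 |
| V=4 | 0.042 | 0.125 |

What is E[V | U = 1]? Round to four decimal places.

2.1830

P(U = 1) = 0.459.
Σ V·P over the event = 1·(0.167) + 2·(0.083) + 3·(0.167) + 4·(0.042) = 1.002.
E[V | U = 1] = (1.002) / (0.459) = 2.1830.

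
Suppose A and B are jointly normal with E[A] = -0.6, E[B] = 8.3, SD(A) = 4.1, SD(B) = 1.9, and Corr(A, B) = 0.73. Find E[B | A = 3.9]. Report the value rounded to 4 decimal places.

E[B | A=x] = μ_B + ρ(σ_B/σ_A)(x − μ_A) for jointly normal variables.
E[B | A=3.9] = 8.3 + (0.73)·(1.9/4.1)·(3.9 − (-0.6)) = 8.3 + (0.33829)·(4.5) = 9.8223.

9.8223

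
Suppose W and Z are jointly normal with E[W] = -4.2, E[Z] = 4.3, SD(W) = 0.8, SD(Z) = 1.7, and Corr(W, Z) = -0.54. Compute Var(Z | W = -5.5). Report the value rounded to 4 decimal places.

For a bivariate normal, Var(Z | W=x) = σ_Z²(1 − ρ²).
Var(Z | W=-5.5) = (1.7)²·(1 − (-0.54)²) = 2.89·0.7084 = 2.0473.

2.0473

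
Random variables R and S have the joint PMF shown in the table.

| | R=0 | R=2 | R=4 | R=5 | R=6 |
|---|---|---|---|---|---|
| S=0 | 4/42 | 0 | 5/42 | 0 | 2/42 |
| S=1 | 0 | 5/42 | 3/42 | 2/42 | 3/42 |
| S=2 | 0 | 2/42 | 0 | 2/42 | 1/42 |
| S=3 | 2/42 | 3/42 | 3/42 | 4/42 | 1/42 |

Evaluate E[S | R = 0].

P(R = 0) = 1/7.
Σ S·P over the event = 0·(4/42) + 3·(2/42) = 1/7.
E[S | R = 0] = (1/7) / (1/7) = 1.

1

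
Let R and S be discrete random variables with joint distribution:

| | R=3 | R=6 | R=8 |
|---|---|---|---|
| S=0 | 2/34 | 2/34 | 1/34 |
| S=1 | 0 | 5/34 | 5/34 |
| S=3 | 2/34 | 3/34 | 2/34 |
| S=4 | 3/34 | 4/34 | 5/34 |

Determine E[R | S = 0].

P(S = 0) = 5/34.
Summing R·P(R=x,S=y) over the conditioning event gives 13/17.
E[R | S = 0] = (13/17) / (5/34) = 26/5.

26/5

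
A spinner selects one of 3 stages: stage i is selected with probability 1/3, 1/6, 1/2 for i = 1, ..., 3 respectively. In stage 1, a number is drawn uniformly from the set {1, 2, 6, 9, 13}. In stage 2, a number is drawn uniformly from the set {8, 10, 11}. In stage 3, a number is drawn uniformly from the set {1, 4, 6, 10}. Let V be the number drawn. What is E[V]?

2269/360

E[V | stage 1] = (1+2+6+9+13)/5 = 31/5.
E[V | stage 2] = (8+10+11)/3 = 29/3.
E[V | stage 3] = (1+4+6+10)/4 = 21/4.
E[V] = (1/3)·(31/5) + (1/6)·(29/3) + (1/2)·(21/4) = 2269/360.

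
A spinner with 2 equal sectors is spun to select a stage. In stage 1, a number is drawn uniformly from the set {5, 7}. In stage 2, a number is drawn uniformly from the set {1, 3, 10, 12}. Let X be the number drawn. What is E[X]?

E[X | stage 1] = (5+7)/2 = 6.
E[X | stage 2] = (1+3+10+12)/4 = 13/2.
By the law of total expectation,
E[X] = (1/2)·(6) + (1/2)·(13/2) = 25/4.

25/4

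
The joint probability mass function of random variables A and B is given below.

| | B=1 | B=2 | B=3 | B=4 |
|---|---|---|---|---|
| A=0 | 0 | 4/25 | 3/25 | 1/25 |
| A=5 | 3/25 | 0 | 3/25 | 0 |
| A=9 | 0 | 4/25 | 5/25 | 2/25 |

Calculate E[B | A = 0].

21/8

P(A = 0) = 8/25.
Σ B·P over the event = 2·(4/25) + 3·(3/25) + 4·(1/25) = 21/25.
E[B | A = 0] = (21/25) / (8/25) = 21/8.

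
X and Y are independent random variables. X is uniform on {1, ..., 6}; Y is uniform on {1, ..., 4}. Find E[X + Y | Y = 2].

Outcomes with Y = 2: (1,2), (2,2), (3,2), (4,2), (5,2), (6,2), each with probability 1/24.
E[X + Y | Y = 2] = (3 + 4 + 5 + 6 + 7 + 8) / 6 = 11/2.

11/2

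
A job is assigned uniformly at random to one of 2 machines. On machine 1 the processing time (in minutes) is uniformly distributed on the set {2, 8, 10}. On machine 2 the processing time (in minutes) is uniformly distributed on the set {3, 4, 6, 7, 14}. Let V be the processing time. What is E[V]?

101/15

E[V | machine 1] = (2+8+10)/3 = 20/3.
E[V | machine 2] = (3+4+6+7+14)/5 = 34/5.
By the law of total expectation,
E[V] = (1/2)·(20/3) + (1/2)·(34/5) = 101/15.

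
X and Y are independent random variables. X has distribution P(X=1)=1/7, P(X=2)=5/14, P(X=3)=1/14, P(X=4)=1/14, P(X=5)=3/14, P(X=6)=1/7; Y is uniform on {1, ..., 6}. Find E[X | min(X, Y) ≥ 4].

31/6

P(min(X, Y) ≥ 4) = 3/14.
Summing X·P(x,y) over outcomes with min(X, Y) ≥ 4 gives 31/28.
E[X | min(X, Y) ≥ 4] = (31/28) / (3/14) = 31/6.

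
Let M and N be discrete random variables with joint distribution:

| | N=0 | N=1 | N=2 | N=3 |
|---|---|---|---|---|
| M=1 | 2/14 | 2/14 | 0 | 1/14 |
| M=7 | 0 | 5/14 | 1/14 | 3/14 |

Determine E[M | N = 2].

7

P(N = 2) = 1/14.
Σ M·P over the event = 7·(1/14) = 1/2.
E[M | N = 2] = (1/2) / (1/14) = 7.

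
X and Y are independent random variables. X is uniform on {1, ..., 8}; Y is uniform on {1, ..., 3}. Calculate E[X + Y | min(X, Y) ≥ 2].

P(min(X, Y) ≥ 2) = 7/12.
Summing (X+Y)·P(x,y) over outcomes with min(X, Y) ≥ 2 gives 35/8.
E[X + Y | min(X, Y) ≥ 2] = (35/8) / (7/12) = 15/2.

15/2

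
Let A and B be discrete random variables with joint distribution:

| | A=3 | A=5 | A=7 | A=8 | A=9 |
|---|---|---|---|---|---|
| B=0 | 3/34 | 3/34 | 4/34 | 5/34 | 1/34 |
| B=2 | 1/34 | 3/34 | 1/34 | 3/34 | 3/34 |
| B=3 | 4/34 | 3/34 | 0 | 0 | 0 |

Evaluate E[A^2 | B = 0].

P(B = 0) = 8/17.
Σ A^2·P over the event = 9·(3/34) + 25·(3/34) + 49·(4/34) + 64·(5/34) + 81·(1/34) = 699/34.
E[A^2 | B = 0] = (699/34) / (8/17) = 699/16.

699/16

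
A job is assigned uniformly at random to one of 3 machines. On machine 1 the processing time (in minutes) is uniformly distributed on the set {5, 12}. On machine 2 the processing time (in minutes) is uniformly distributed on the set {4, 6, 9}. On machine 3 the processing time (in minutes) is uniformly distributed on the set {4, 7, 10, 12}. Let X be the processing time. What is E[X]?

277/36

E[X | machine 1] = (5+12)/2 = 17/2.
E[X | machine 2] = (4+6+9)/3 = 19/3.
E[X | machine 3] = (4+7+10+12)/4 = 33/4.
E[X] = (1/3)·(17/2) + (1/3)·(19/3) + (1/3)·(33/4) = 277/36.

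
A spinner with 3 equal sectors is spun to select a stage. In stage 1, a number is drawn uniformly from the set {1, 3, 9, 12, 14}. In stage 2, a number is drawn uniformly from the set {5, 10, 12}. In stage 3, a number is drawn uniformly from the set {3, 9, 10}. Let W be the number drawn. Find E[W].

362/45

E[W | stage 1] = (1+3+9+12+14)/5 = 39/5.
E[W | stage 2] = (5+10+12)/3 = 9.
E[W | stage 3] = (3+9+10)/3 = 22/3.
By the law of total expectation,
E[W] = (1/3)·(39/5) + (1/3)·(9) + (1/3)·(22/3) = 362/45.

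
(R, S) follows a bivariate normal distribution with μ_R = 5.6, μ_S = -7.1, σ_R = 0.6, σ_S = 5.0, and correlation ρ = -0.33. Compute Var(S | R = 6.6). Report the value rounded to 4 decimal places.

22.2775

For a bivariate normal, Var(S | R=x) = σ_S²(1 − ρ²).
Var(S | R=6.6) = (5.0)²·(1 − (-0.33)²) = 25·0.8911 = 22.2775.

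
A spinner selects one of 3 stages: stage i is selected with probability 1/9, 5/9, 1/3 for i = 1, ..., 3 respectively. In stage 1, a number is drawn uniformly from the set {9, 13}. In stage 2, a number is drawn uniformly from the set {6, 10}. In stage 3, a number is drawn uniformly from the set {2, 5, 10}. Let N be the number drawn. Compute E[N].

68/9

E[N | stage 1] = (9+13)/2 = 11.
E[N | stage 2] = (6+10)/2 = 8.
E[N | stage 3] = (2+5+10)/3 = 17/3.
E[N] = (1/9)·(11) + (5/9)·(8) + (1/3)·(17/3) = 68/9.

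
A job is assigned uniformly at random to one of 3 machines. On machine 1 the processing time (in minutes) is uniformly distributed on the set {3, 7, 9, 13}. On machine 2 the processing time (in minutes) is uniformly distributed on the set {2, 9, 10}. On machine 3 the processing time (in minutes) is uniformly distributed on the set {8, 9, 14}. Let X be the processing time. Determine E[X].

76/9

E[X | machine 1] = (3+7+9+13)/4 = 8.
E[X | machine 2] = (2+9+10)/3 = 7.
E[X | machine 3] = (8+9+14)/3 = 31/3.
By the law of total expectation,
E[X] = (1/3)·(8) + (1/3)·(7) + (1/3)·(31/3) = 76/9.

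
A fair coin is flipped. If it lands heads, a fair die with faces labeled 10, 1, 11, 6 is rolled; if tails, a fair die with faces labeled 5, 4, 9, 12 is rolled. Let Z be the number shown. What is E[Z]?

E[Z | heads] = (10+1+11+6)/4 = 7.
E[Z | tails] = (5+4+9+12)/4 = 15/2.
E[Z] = (1/2)·(7) + (1/2)·(15/2) = 29/4.

29/4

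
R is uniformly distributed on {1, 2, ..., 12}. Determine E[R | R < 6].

3

Given R < 6, R is equally likely to be any of {1, 2, 3, 4, 5}.
E[R | R < 6] = (1 + 2 + 3 + 4 + 5) / 5 = 3.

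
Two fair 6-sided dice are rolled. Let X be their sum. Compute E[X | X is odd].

P(X is odd) = 1/2.
Σ over the event: 3·1/18 + 5·1/9 + 7·1/6 + 9·1/9 + 11·1/18 = 7/2.
E[X | X is odd] = (7/2) / (1/2) = 7.

7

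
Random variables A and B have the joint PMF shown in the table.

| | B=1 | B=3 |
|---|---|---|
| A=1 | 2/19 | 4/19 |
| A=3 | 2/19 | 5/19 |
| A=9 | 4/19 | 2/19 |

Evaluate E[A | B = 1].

P(B = 1) = 8/19.
Summing A·P(A=x,B=y) over the conditioning event gives 44/19.
E[A | B = 1] = (44/19) / (8/19) = 11/2.

11/2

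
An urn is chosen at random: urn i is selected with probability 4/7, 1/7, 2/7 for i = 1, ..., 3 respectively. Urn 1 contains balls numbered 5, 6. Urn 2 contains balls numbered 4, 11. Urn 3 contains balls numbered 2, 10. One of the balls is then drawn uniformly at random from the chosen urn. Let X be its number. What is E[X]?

E[X | urn 1] = (5+6)/2 = 11/2.
E[X | urn 2] = (4+11)/2 = 15/2.
E[X | urn 3] = (2+10)/2 = 6.
E[X] = (4/7)·(11/2) + (1/7)·(15/2) + (2/7)·(6) = 83/14.

83/14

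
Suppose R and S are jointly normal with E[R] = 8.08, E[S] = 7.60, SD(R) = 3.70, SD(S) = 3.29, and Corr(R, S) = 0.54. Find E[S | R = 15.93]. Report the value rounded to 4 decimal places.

For a bivariate normal, E[S | R=x] = μ_S + ρ·(σ_S/σ_R)·(x − μ_R).
E[S | R=15.93] = 7.60 + (0.54)·(3.29/3.70)·(15.93 − (8.08)) = 7.60 + (0.48016)·(7.85) = 11.3693.

11.3693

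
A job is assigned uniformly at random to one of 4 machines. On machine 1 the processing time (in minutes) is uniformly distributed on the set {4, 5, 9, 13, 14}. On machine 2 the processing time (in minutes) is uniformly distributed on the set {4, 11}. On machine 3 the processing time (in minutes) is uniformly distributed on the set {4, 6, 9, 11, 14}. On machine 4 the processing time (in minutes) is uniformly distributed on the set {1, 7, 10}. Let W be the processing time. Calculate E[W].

E[W | machine 1] = (4+5+9+13+14)/5 = 9.
E[W | machine 2] = (4+11)/2 = 15/2.
E[W | machine 3] = (4+6+9+11+14)/5 = 44/5.
E[W | machine 4] = (1+7+10)/3 = 6.
By the law of total expectation,
E[W] = (1/4)·(9) + (1/4)·(15/2) + (1/4)·(44/5) + (1/4)·(6) = 313/40.

313/40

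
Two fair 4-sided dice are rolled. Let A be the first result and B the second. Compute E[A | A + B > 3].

P(A + B > 3) = 13/16.
Summing A·P(x,y) over outcomes with A + B > 3 gives 9/4.
E[A | A + B > 3] = (9/4) / (13/16) = 36/13.

36/13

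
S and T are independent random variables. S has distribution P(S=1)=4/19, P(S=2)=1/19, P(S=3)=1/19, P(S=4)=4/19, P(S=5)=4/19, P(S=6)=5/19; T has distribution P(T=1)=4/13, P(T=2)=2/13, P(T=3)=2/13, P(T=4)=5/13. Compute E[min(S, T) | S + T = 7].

P(S + T = 7) = 41/247.
Summing min(S,T)·P(x,y) over outcomes with S + T = 7 gives 75/247.
E[min(S, T) | S + T = 7] = (75/247) / (41/247) = 75/41.

75/41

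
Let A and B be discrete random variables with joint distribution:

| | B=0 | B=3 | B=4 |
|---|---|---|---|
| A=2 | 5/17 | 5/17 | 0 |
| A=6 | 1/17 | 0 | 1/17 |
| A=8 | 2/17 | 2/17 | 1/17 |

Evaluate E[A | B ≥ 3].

40/9

P(B ≥ 3) = 9/17.
Σ A·P over the event = 2·(5/17) + 6·(1/17) + 8·(2/17) + 8·(1/17) = 40/17.
E[A | B ≥ 3] = (40/17) / (9/17) = 40/9.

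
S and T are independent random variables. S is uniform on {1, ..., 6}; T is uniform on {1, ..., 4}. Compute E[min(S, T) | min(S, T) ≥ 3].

27/8

Outcomes with min(S, T) ≥ 3: (3,3), (3,4), (4,3), (4,4), (5,3), (5,4), (6,3), (6,4), each with probability 1/24.
E[min(S, T) | min(S, T) ≥ 3] = (3 + 3 + 3 + 4 + 3 + 4 + 3 + 4) / 8 = 27/8.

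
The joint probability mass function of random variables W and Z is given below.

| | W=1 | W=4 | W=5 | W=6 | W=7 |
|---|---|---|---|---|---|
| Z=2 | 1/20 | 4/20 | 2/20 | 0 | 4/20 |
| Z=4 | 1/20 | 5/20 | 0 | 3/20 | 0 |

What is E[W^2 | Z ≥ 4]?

21

P(Z ≥ 4) = 9/20.
Σ W^2·P over the event = 1·(1/20) + 16·(5/20) + 36·(3/20) = 189/20.
E[W^2 | Z ≥ 4] = (189/20) / (9/20) = 21.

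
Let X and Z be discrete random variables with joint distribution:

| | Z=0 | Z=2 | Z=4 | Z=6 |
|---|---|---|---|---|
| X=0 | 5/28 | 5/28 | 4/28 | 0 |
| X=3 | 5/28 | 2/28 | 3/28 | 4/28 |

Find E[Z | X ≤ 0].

P(X ≤ 0) = 1/2.
Σ Z·P over the event = 0·(5/28) + 2·(5/28) + 4·(4/28) = 13/14.
E[Z | X ≤ 0] = (13/14) / (1/2) = 13/7.

13/7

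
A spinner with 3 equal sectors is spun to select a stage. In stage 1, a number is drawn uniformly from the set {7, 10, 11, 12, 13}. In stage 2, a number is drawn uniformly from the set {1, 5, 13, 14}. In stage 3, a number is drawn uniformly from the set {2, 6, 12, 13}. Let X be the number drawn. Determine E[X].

271/30

E[X | stage 1] = (7+10+11+12+13)/5 = 53/5.
E[X | stage 2] = (1+5+13+14)/4 = 33/4.
E[X | stage 3] = (2+6+12+13)/4 = 33/4.
By the law of total expectation,
E[X] = (1/3)·(53/5) + (1/3)·(33/4) + (1/3)·(33/4) = 271/30.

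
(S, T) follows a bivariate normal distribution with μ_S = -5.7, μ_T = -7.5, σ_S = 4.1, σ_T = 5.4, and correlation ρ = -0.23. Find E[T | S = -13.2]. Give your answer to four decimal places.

E[T | S=x] = μ_T + ρ(σ_T/σ_S)(x − μ_S) for jointly normal variables.
E[T | S=-13.2] = -7.5 + (-0.23)·(5.4/4.1)·(-13.2 − (-5.7)) = -7.5 + (-0.30293)·(-7.5) = -5.2280.

-5.2280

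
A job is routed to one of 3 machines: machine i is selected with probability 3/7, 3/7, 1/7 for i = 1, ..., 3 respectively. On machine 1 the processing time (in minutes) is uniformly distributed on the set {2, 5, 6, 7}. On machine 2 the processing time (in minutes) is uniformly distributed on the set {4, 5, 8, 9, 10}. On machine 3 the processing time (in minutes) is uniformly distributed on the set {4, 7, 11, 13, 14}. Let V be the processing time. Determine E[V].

E[V | machine 1] = (2+5+6+7)/4 = 5.
E[V | machine 2] = (4+5+8+9+10)/5 = 36/5.
E[V | machine 3] = (4+7+11+13+14)/5 = 49/5.
By the law of total expectation,
E[V] = (3/7)·(5) + (3/7)·(36/5) + (1/7)·(49/5) = 232/35.

232/35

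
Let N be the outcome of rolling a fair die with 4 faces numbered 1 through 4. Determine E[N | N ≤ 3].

Given N ≤ 3, N is equally likely to be any of {1, 2, 3}.
E[N | N ≤ 3] = (1 + 2 + 3) / 3 = 2.

2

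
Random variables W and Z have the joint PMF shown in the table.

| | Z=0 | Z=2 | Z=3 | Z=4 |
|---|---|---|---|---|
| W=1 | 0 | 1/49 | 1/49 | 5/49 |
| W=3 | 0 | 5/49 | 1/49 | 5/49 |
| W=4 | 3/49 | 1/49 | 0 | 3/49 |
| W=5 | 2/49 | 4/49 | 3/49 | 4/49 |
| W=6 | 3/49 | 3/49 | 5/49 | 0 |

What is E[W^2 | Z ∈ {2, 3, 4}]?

733/41

P(Z ∈ {2, 3, 4}) = 41/49.
Summing W^2·P(W=x,Z=y) over the conditioning event gives 733/49.
E[W^2 | Z ∈ {2, 3, 4}] = (733/49) / (41/49) = 733/41.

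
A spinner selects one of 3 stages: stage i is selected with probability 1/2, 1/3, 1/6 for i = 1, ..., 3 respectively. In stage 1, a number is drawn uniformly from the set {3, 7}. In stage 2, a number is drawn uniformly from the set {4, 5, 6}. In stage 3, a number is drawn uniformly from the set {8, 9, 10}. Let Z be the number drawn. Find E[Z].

17/3

E[Z | stage 1] = (3+7)/2 = 5.
E[Z | stage 2] = (4+5+6)/3 = 5.
E[Z | stage 3] = (8+9+10)/3 = 9.
By the law of total expectation,
E[Z] = (1/2)·(5) + (1/3)·(5) + (1/6)·(9) = 17/3.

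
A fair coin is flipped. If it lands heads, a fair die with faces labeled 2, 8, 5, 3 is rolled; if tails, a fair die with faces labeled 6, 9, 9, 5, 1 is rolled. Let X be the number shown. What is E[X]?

21/4

E[X | heads] = (2+8+5+3)/4 = 9/2.
E[X | tails] = (6+9+9+5+1)/5 = 6.
E[X] = (1/2)·(9/2) + (1/2)·(6) = 21/4.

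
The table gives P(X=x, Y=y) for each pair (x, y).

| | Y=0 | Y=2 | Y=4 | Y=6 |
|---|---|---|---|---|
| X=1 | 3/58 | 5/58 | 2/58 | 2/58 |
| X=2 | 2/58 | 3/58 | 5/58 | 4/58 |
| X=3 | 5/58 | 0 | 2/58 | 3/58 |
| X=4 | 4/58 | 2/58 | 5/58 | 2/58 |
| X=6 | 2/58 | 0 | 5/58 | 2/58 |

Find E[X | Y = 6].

P(Y = 6) = 13/58.
Σ X·P over the event = 1·(2/58) + 2·(4/58) + 3·(3/58) + 4·(2/58) + 6·(2/58) = 39/58.
E[X | Y = 6] = (39/58) / (13/58) = 3.

3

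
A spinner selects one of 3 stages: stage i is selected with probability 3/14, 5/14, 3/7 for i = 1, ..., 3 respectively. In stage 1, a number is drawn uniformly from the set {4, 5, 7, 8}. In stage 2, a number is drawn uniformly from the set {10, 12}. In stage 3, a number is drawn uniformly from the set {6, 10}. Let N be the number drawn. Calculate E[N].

121/14

E[N | stage 1] = (4+5+7+8)/4 = 6.
E[N | stage 2] = (10+12)/2 = 11.
E[N | stage 3] = (6+10)/2 = 8.
By the law of total expectation,
E[N] = (3/14)·(6) + (5/14)·(11) + (3/7)·(8) = 121/14.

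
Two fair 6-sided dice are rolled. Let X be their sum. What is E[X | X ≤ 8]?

P(X ≤ 8) = 13/18.
Σ over the event: 2·1/36 + 3·1/18 + 4·1/12 + 5·1/9 + 6·5/36 + 7·1/6 + 8·5/36 = 38/9.
E[X | X ≤ 8] = (38/9) / (13/18) = 76/13.

76/13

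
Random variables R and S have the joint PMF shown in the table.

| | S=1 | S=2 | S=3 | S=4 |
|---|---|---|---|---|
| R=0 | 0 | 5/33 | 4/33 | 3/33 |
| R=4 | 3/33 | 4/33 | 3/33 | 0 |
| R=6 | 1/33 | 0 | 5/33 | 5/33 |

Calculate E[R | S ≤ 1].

P(S ≤ 1) = 4/33.
Σ R·P over the event = 4·(3/33) + 6·(1/33) = 6/11.
E[R | S ≤ 1] = (6/11) / (4/33) = 9/2.

9/2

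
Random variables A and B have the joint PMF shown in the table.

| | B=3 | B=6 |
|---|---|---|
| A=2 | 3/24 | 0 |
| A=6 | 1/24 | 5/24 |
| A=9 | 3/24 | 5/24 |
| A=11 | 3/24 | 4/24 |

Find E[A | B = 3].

P(B = 3) = 5/12.
Summing A·P(A=x,B=y) over the conditioning event gives 3.
E[A | B = 3] = (3) / (5/12) = 36/5.

36/5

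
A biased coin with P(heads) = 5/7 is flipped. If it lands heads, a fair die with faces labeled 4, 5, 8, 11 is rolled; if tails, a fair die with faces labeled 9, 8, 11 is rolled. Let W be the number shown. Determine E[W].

E[W | heads] = (4+5+8+11)/4 = 7.
E[W | tails] = (9+8+11)/3 = 28/3.
By the law of total expectation,
E[W] = (5/7)·(7) + (2/7)·(28/3) = 23/3.

23/3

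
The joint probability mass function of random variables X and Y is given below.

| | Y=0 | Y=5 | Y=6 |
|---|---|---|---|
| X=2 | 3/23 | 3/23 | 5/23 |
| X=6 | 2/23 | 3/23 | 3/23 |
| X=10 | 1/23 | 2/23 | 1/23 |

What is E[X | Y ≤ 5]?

36/7

P(Y ≤ 5) = 14/23.
Σ X·P over the event = 2·(3/23) + 2·(3/23) + 6·(2/23) + 6·(3/23) + 10·(1/23) + 10·(2/23) = 72/23.
E[X | Y ≤ 5] = (72/23) / (14/23) = 36/7.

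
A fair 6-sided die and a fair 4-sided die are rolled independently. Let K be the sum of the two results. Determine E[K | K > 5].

52/7

P(K > 5) = 7/12.
Σ over the event: 6·1/6 + 7·1/6 + 8·1/8 + 9·1/12 + 10·1/24 = 13/3.
E[K | K > 5] = (13/3) / (7/12) = 52/7.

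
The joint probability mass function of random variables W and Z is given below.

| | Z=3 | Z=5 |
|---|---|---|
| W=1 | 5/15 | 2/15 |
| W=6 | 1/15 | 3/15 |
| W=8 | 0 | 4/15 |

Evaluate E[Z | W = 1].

25/7

P(W = 1) = 7/15.
Summing Z·P(W=x,Z=y) over the conditioning event gives 5/3.
E[Z | W = 1] = (5/3) / (7/15) = 25/7.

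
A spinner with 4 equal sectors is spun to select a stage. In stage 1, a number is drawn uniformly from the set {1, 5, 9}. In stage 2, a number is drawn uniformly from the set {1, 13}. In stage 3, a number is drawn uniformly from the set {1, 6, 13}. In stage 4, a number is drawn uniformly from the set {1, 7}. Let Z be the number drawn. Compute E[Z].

E[Z | stage 1] = (1+5+9)/3 = 5.
E[Z | stage 2] = (1+13)/2 = 7.
E[Z | stage 3] = (1+6+13)/3 = 20/3.
E[Z | stage 4] = (1+7)/2 = 4.
E[Z] = (1/4)·(5) + (1/4)·(7) + (1/4)·(20/3) + (1/4)·(4) = 17/3.

17/3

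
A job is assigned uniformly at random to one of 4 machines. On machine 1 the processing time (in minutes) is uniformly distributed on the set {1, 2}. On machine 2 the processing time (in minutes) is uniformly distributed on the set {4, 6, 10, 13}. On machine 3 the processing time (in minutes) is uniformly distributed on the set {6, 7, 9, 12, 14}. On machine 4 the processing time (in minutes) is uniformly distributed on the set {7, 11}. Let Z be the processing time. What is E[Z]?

E[Z | machine 1] = (1+2)/2 = 3/2.
E[Z | machine 2] = (4+6+10+13)/4 = 33/4.
E[Z | machine 3] = (6+7+9+12+14)/5 = 48/5.
E[Z | machine 4] = (7+11)/2 = 9.
E[Z] = (1/4)·(3/2) + (1/4)·(33/4) + (1/4)·(48/5) + (1/4)·(9) = 567/80.

567/80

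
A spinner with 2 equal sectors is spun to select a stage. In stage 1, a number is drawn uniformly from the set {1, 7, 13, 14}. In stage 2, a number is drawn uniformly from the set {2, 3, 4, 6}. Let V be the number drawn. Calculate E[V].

25/4

E[V | stage 1] = (1+7+13+14)/4 = 35/4.
E[V | stage 2] = (2+3+4+6)/4 = 15/4.
E[V] = (1/2)·(35/4) + (1/2)·(15/4) = 25/4.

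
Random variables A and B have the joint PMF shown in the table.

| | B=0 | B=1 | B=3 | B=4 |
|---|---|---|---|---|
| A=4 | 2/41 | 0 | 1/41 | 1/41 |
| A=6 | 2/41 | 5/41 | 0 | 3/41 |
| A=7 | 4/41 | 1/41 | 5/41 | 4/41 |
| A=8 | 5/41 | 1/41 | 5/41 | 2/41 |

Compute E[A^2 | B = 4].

P(B = 4) = 10/41.
Σ A^2·P over the event = 16·(1/41) + 36·(3/41) + 49·(4/41) + 64·(2/41) = 448/41.
E[A^2 | B = 4] = (448/41) / (10/41) = 224/5.

224/5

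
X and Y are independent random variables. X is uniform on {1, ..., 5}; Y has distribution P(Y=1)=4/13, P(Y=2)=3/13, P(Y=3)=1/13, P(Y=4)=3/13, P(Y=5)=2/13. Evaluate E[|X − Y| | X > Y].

32/15

P(X > Y) = 6/13.
Summing |X−Y|·P(x,y) over outcomes with X > Y gives 64/65.
E[|X − Y| | X > Y] = (64/65) / (6/13) = 32/15.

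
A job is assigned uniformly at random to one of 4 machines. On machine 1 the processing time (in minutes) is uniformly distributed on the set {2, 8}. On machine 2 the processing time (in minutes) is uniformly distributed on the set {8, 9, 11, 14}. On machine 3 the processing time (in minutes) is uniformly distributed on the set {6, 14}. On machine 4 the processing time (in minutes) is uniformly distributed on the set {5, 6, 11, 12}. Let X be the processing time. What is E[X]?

17/2

E[X | machine 1] = (2+8)/2 = 5.
E[X | machine 2] = (8+9+11+14)/4 = 21/2.
E[X | machine 3] = (6+14)/2 = 10.
E[X | machine 4] = (5+6+11+12)/4 = 17/2.
By the law of total expectation,
E[X] = (1/4)·(5) + (1/4)·(21/2) + (1/4)·(10) + (1/4)·(17/2) = 17/2.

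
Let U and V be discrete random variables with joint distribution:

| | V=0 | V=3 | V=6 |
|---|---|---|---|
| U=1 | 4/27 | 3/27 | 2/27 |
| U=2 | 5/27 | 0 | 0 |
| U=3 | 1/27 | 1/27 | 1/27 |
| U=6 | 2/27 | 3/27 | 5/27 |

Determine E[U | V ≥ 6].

P(V ≥ 6) = 8/27.
Σ U·P over the event = 1·(2/27) + 3·(1/27) + 6·(5/27) = 35/27.
E[U | V ≥ 6] = (35/27) / (8/27) = 35/8.

35/8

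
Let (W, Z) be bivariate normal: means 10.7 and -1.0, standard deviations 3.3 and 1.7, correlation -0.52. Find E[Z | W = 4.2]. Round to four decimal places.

E[Z | W=x] = μ_Z + ρ(σ_Z/σ_W)(x − μ_W) for jointly normal variables.
E[Z | W=4.2] = -1.0 + (-0.52)·(1.7/3.3)·(4.2 − (10.7)) = -1.0 + (-0.26788)·(-6.5) = 0.7412.

0.7412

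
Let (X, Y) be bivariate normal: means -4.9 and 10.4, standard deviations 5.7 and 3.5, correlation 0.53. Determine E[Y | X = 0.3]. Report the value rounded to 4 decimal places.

For a bivariate normal, E[Y | X=x] = μ_Y + ρ·(σ_Y/σ_X)·(x − μ_X).
E[Y | X=0.3] = 10.4 + (0.53)·(3.5/5.7)·(0.3 − (-4.9)) = 10.4 + (0.32544)·(5.2) = 12.0923.

12.0923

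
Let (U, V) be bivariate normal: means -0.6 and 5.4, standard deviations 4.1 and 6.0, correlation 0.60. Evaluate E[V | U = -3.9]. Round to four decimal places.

2.5024

For a bivariate normal, E[V | U=x] = μ_V + ρ·(σ_V/σ_U)·(x − μ_U).
E[V | U=-3.9] = 5.4 + (0.60)·(6.0/4.1)·(-3.9 − (-0.6)) = 5.4 + (0.87805)·(-3.3) = 2.5024.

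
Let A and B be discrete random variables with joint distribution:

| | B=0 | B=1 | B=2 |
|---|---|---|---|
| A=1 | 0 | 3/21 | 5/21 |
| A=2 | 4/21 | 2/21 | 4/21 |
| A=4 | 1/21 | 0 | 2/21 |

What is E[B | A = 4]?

P(A = 4) = 1/7.
Σ B·P over the event = 0·(1/21) + 2·(2/21) = 4/21.
E[B | A = 4] = (4/21) / (1/7) = 4/3.

4/3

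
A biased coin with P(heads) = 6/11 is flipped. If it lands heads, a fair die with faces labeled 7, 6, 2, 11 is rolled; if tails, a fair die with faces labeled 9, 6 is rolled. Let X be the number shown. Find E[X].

E[X | heads] = (7+6+2+11)/4 = 13/2.
E[X | tails] = (9+6)/2 = 15/2.
E[X] = (6/11)·(13/2) + (5/11)·(15/2) = 153/22.

153/22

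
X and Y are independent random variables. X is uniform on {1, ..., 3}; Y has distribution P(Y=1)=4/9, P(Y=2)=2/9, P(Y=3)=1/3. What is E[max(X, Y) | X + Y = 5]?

3

P(X + Y = 5) = 5/27.
Summing max(X,Y)·P(x,y) over outcomes with X + Y = 5 gives 5/9.
E[max(X, Y) | X + Y = 5] = (5/9) / (5/27) = 3.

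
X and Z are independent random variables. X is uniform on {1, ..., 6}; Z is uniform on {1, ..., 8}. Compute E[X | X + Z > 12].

17/3

P(X + Z > 12) = 1/16.
Summing X·P(x,y) over outcomes with X + Z > 12 gives 17/48.
E[X | X + Z > 12] = (17/48) / (1/16) = 17/3.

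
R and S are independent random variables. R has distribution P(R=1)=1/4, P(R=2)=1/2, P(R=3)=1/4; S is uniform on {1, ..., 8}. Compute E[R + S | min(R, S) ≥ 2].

22/3

P(min(R, S) ≥ 2) = 21/32.
Summing (R+S)·P(x,y) over outcomes with min(R, S) ≥ 2 gives 77/16.
E[R + S | min(R, S) ≥ 2] = (77/16) / (21/32) = 22/3.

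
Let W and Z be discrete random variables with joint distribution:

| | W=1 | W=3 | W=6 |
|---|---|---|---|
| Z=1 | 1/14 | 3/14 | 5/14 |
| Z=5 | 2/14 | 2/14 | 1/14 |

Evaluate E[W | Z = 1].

P(Z = 1) = 9/14.
Σ W·P over the event = 1·(1/14) + 3·(3/14) + 6·(5/14) = 20/7.
E[W | Z = 1] = (20/7) / (9/14) = 40/9.

40/9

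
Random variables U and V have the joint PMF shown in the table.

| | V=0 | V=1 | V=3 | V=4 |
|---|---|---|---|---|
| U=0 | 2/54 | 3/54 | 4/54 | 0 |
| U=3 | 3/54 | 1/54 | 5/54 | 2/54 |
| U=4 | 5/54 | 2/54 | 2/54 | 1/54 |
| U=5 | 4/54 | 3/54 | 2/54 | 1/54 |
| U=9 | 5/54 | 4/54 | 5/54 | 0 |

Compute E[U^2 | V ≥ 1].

P(V ≥ 1) = 35/54.
Summing U^2·P(U=x,V=y) over the conditioning event gives 1031/54.
E[U^2 | V ≥ 1] = (1031/54) / (35/54) = 1031/35.

1031/35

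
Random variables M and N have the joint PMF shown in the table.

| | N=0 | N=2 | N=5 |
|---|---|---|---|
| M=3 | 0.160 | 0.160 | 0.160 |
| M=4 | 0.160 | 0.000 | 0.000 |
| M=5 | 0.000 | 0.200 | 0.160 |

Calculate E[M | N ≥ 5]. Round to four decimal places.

P(N ≥ 5) = 0.320.
Σ M·P over the event = 3·(0.160) + 5·(0.160) = 1.280.
E[M | N ≥ 5] = (1.280) / (0.320) = 4.0000.

4.0000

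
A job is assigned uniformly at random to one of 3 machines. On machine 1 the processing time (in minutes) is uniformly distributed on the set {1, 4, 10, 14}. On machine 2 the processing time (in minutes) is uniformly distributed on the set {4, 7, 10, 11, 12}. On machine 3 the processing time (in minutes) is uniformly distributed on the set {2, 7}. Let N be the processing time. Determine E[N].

E[N | machine 1] = (1+4+10+14)/4 = 29/4.
E[N | machine 2] = (4+7+10+11+12)/5 = 44/5.
E[N | machine 3] = (2+7)/2 = 9/2.
By the law of total expectation,
E[N] = (1/3)·(29/4) + (1/3)·(44/5) + (1/3)·(9/2) = 137/20.

137/20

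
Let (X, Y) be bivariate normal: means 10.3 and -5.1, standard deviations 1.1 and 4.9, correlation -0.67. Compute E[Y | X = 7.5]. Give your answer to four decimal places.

3.2567

For a bivariate normal, E[Y | X=x] = μ_Y + ρ·(σ_Y/σ_X)·(x − μ_X).
E[Y | X=7.5] = -5.1 + (-0.67)·(4.9/1.1)·(7.5 − (10.3)) = -5.1 + (-2.98455)·(-2.8) = 3.2567.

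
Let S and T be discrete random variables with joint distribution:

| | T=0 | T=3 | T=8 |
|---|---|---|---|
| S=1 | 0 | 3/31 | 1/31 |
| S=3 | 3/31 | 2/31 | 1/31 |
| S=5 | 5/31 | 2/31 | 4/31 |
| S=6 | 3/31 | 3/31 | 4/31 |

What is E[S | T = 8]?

24/5

P(T = 8) = 10/31.
Σ S·P over the event = 1·(1/31) + 3·(1/31) + 5·(4/31) + 6·(4/31) = 48/31.
E[S | T = 8] = (48/31) / (10/31) = 24/5.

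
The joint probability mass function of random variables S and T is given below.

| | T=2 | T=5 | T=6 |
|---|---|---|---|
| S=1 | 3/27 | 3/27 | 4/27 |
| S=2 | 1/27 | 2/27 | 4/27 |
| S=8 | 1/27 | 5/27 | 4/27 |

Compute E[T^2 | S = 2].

198/7

P(S = 2) = 7/27.
Σ T^2·P over the event = 4·(1/27) + 25·(2/27) + 36·(4/27) = 22/3.
E[T^2 | S = 2] = (22/3) / (7/27) = 198/7.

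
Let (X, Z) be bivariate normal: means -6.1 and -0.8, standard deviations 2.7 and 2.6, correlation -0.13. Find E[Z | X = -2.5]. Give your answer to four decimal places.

E[Z | X=x] = μ_Z + ρ(σ_Z/σ_X)(x − μ_X) for jointly normal variables.
E[Z | X=-2.5] = -0.8 + (-0.13)·(2.6/2.7)·(-2.5 − (-6.1)) = -0.8 + (-0.12519)·(3.6) = -1.2507.

-1.2507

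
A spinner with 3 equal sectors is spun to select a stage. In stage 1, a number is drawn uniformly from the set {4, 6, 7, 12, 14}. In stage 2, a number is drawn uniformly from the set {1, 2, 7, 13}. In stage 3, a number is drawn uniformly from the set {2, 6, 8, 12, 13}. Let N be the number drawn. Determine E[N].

E[N | stage 1] = (4+6+7+12+14)/5 = 43/5.
E[N | stage 2] = (1+2+7+13)/4 = 23/4.
E[N | stage 3] = (2+6+8+12+13)/5 = 41/5.
By the law of total expectation,
E[N] = (1/3)·(43/5) + (1/3)·(23/4) + (1/3)·(41/5) = 451/60.

451/60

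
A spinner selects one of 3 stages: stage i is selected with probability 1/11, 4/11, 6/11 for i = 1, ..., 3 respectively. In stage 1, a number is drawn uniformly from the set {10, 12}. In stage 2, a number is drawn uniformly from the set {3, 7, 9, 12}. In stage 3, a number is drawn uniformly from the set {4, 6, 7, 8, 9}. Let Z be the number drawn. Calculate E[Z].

414/55

E[Z | stage 1] = (10+12)/2 = 11.
E[Z | stage 2] = (3+7+9+12)/4 = 31/4.
E[Z | stage 3] = (4+6+7+8+9)/5 = 34/5.
E[Z] = (1/11)·(11) + (4/11)·(31/4) + (6/11)·(34/5) = 414/55.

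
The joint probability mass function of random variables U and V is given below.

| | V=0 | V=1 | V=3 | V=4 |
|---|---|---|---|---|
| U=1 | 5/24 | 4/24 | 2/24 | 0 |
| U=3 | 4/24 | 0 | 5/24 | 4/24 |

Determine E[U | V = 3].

P(V = 3) = 7/24.
Σ U·P over the event = 1·(2/24) + 3·(5/24) = 17/24.
E[U | V = 3] = (17/24) / (7/24) = 17/7.

17/7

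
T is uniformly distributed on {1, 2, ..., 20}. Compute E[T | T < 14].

P(T < 14) = 13/20.
E[T | T < 14] = (91/20) / (13/20) = 7.

7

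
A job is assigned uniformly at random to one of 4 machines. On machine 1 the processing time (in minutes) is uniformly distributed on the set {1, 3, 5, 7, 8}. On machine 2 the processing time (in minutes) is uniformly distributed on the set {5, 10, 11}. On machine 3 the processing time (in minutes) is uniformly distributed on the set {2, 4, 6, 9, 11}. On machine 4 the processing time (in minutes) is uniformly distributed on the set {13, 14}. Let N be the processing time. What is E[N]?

1001/120

E[N | machine 1] = (1+3+5+7+8)/5 = 24/5.
E[N | machine 2] = (5+10+11)/3 = 26/3.
E[N | machine 3] = (2+4+6+9+11)/5 = 32/5.
E[N | machine 4] = (13+14)/2 = 27/2.
By the law of total expectation,
E[N] = (1/4)·(24/5) + (1/4)·(26/3) + (1/4)·(32/5) + (1/4)·(27/2) = 1001/120.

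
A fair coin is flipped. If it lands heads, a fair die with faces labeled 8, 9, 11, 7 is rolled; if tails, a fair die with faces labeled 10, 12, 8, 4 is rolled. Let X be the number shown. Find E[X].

69/8

E[X | heads] = (8+9+11+7)/4 = 35/4.
E[X | tails] = (10+12+8+4)/4 = 17/2.
By the law of total expectation,
E[X] = (1/2)·(35/4) + (1/2)·(17/2) = 69/8.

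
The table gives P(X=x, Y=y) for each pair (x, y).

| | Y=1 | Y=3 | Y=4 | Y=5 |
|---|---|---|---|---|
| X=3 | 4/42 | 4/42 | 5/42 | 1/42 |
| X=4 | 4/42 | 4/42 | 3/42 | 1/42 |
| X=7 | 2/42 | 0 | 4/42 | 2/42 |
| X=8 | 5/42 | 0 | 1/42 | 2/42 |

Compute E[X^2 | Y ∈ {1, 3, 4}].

971/36

P(Y ∈ {1, 3, 4}) = 6/7.
Summing X^2·P(X=x,Y=y) over the conditioning event gives 971/42.
E[X^2 | Y ∈ {1, 3, 4}] = (971/42) / (6/7) = 971/36.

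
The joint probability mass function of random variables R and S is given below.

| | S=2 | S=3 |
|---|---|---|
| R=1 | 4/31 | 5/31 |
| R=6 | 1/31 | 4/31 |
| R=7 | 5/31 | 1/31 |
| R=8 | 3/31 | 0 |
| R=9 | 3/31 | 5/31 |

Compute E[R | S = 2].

6

P(S = 2) = 16/31.
Summing R·P(R=x,S=y) over the conditioning event gives 96/31.
E[R | S = 2] = (96/31) / (16/31) = 6.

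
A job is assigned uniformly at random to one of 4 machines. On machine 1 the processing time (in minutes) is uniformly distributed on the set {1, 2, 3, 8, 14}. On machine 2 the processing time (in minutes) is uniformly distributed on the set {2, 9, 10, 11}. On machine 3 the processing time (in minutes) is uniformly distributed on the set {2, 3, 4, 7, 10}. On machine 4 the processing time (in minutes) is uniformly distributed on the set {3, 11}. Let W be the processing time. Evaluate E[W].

E[W | machine 1] = (1+2+3+8+14)/5 = 28/5.
E[W | machine 2] = (2+9+10+11)/4 = 8.
E[W | machine 3] = (2+3+4+7+10)/5 = 26/5.
E[W | machine 4] = (3+11)/2 = 7.
By the law of total expectation,
E[W] = (1/4)·(28/5) + (1/4)·(8) + (1/4)·(26/5) + (1/4)·(7) = 129/20.

129/20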